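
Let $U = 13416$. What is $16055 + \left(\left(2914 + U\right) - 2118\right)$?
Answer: $30267$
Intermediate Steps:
$16055 + \left(\left(2914 + U\right) - 2118\right) = 16055 + \left(\left(2914 + 13416\right) - 2118\right) = 16055 + \left(16330 - 2118\right) = 16055 + 14212 = 30267$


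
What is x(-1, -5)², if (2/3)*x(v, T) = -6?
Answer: 81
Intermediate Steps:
x(v, T) = -9 (x(v, T) = (3/2)*(-6) = -9)
x(-1, -5)² = (-9)² = 81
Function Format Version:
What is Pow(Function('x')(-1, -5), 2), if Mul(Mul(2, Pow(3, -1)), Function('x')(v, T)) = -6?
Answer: 81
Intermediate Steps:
Function('x')(v, T) = -9 (Function('x')(v, T) = Mul(Rational(3, 2), -6) = -9)
Pow(Function('x')(-1, -5), 2) = Pow(-9, 2) = 81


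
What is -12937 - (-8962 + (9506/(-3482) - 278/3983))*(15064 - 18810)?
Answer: -232961804043329/6934403 ≈ -3.3595e+7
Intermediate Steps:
-12937 - (-8962 + (9506/(-3482) - 278/3983))*(15064 - 18810) = -12937 - (-8962 + (9506*(-1/3482) - 278*1/3983))*(-3746) = -12937 - (-8962 + (-4753/1741 - 278/3983))*(-3746) = -12937 - (-8962 - 19415197/6934403)*(-3746) = -12937 - (-62165534883)*(-3746)/6934403 = -12937 - 1*232872093671718/6934403 = -12937 - 232872093671718/6934403 = -232961804043329/6934403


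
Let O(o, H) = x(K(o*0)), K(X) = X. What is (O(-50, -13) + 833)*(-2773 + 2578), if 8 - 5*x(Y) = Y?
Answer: -162747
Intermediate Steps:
x(Y) = 8/5 - Y/5
O(o, H) = 8/5 (O(o, H) = 8/5 - o*0/5 = 8/5 - ⅕*0 = 8/5 + 0 = 8/5)
(O(-50, -13) + 833)*(-2773 + 2578) = (8/5 + 833)*(-2773 + 2578) = (4173/5)*(-195) = -162747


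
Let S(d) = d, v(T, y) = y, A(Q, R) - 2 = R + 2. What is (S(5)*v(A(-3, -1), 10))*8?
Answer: 400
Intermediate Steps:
A(Q, R) = 4 + R (A(Q, R) = 2 + (R + 2) = 2 + (2 + R) = 4 + R)
(S(5)*v(A(-3, -1), 10))*8 = (5*10)*8 = 50*8 = 400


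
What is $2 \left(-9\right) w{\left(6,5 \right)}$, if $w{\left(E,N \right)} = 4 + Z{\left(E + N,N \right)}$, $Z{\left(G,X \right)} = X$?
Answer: $-162$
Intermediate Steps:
$w{\left(E,N \right)} = 4 + N$
$2 \left(-9\right) w{\left(6,5 \right)} = 2 \left(-9\right) \left(4 + 5\right) = \left(-18\right) 9 = -162$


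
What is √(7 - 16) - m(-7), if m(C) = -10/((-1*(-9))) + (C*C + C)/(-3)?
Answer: 136/9 + 3*I ≈ 15.111 + 3.0*I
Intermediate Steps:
m(C) = -10/9 - C/3 - C²/3 (m(C) = -10/9 + (C² + C)*(-⅓) = -10*⅑ + (C + C²)*(-⅓) = -10/9 + (-C/3 - C²/3) = -10/9 - C/3 - C²/3)
√(7 - 16) - m(-7) = √(7 - 16) - (-10/9 - ⅓*(-7) - ⅓*(-7)²) = √(-9) - (-10/9 + 7/3 - ⅓*49) = 3*I - (-10/9 + 7/3 - 49/3) = 3*I - 1*(-136/9) = 3*I + 136/9 = 136/9 + 3*I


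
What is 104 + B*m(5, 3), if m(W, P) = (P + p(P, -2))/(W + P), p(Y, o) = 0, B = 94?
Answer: 557/4 ≈ 139.25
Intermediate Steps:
m(W, P) = P/(P + W) (m(W, P) = (P + 0)/(W + P) = P/(P + W))
104 + B*m(5, 3) = 104 + 94*(3/(3 + 5)) = 104 + 94*(3/8) = 104 + 141/4 = 557/4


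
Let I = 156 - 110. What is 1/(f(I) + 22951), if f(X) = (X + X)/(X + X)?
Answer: 1/22952 ≈ 4.3569e-5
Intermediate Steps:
I = 46
f(X) = 1 (f(X) = (2*X)/((2*X)) = (2*X)*(1/(2*X)) = 1)
1/(f(I) + 22951) = 1/(1 + 22951) = 1/22952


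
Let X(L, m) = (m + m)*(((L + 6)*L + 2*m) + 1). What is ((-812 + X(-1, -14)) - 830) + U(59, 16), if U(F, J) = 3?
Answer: -743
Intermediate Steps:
X(L, m) = 2*m*(1 + 2*m + L*(6 + L)) (X(L, m) = (2*m)*(((6 + L)*L + 2*m) + 1) = (2*m)*((L*(6 + L) + 2*m) + 1) = (2*m)*((2*m + L*(6 + L)) + 1) = (2*m)*(1 + 2*m + L*(6 + L)) = 2*m*(1 + 2*m + L*(6 + L)))
((-812 + X(-1, -14)) - 830) + U(59, 16) = ((-812 + 2*(-14)*(1 + (-1)² + 2*(-14) + 6*(-1))) - 830) + 3 = ((-812 + 2*(-14)*(1 + 1 - 28 - 6)) - 830) + 3 = ((-812 + 2*(-14)*(-32)) - 830) + 3 = ((-812 + 896) - 830) + 3 = (84 - 830) + 3 = -746 + 3 = -743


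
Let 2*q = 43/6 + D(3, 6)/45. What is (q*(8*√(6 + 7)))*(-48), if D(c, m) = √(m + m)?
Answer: -1376*√13 - 128*√39/15 ≈ -5014.5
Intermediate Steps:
D(c, m) = √2*√m (D(c, m) = √(2*m) = √2*√m)
q = 43/12 + √3/45 (q = (43/6 + (√2*√6)/45)/2 = (43*(⅙) + (2*√3)*(1/45))/2 = (43/6 + 2*√3/45)/2 = 43/12 + √3/45 ≈ 3.6218)
(q*(8*√(6 + 7)))*(-48) = ((43/12 + √3/45)*(8*√(6 + 7)))*(-48) = ((43/12 + √3/45)*(8*√13))*(-48) = (8*√13*(43/12 + √3/45))*(-48) = -384*√13*(43/12 + √3/45)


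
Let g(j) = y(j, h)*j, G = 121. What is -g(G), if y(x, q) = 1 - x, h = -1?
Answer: 14520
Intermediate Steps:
g(j) = j*(1 - j) (g(j) = (1 - j)*j = j*(1 - j))
-g(G) = -121*(1 - 1*121) = -121*(1 - 121) = -121*(-120) = -1*(-14520) = 14520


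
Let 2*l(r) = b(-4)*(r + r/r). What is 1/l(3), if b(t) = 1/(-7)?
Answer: -7/2 ≈ -3.5000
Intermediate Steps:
b(t) = -⅐
l(r) = -1/14 - r/14 (l(r) = (-(r + r/r)/7)/2 = (-(r + 1)/7)/2 = (-(1 + r)/7)/2 = (-⅐ - r/7)/2 = -1/14 - r/14)
1/l(3) = 1/(-1/14 - 1/14*3) = 1/(-1/14 - 3/14) = 1/(-2/7) = -7/2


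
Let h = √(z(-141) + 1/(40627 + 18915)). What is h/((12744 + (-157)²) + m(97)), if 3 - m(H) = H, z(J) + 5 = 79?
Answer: √262348542078/2220857058 ≈ 0.00023063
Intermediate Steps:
z(J) = 74 (z(J) = -5 + 79 = 74)
m(H) = 3 - H
h = √262348542078/59542 (h = √(74 + 1/(40627 + 18915)) = √(74 + 1/59542) = √(4406109/59542) = √262348542078/59542 ≈ 8.6023)
h/((12744 + (-157)²) + m(97)) = (√262348542078/59542)/((12744 + (-157)²) + (3 - 1*97)) = (√262348542078/59542)/((12744 + 24649) + (3 - 97)) = (√262348542078/59542)/(37393 - 94) = (√262348542078/59542)/37299 = (√262348542078/59542)*(1/37299) = √262348542078/2220857058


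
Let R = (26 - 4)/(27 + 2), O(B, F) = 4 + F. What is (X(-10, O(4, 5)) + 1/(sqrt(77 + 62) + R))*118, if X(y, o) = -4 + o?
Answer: 68609566/116415 + 99238*sqrt(139)/116415 ≈ 599.40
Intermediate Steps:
R = 22/29 ≈ 0.75862
(X(-10, O(4, 5)) + 1/(sqrt(77 + 62) + R))*118 = ((-4 + (4 + 5)) + 1/(sqrt(77 + 62) + 22/29))*118 = ((-4 + 9) + 1/(sqrt(139) + 22/29))*118 = (5 + 1/(22/29 + sqrt(139)))*118 = 590 + 118/(22/29 + sqrt(139))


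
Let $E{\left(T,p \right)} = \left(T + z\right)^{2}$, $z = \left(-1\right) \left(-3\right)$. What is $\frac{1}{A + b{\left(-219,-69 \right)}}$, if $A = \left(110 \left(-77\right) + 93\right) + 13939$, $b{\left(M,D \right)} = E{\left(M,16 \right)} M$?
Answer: $- \frac{1}{10212102} \approx -9.7923 \cdot 10^{-8}$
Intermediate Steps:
$z = 3$
$E{\left(T,p \right)} = \left(3 + T\right)^{2}$ ($E{\left(T,p \right)} = \left(T + 3\right)^{2} = \left(3 + T\right)^{2}$)
$b{\left(M,D \right)} = M \left(3 + M\right)^{2}$ ($b{\left(M,D \right)} = \left(3 + M\right)^{2} M = M \left(3 + M\right)^{2}$)
$A = 5562$ ($A = \left(-8470 + 93\right) + 13939 = -8377 + 13939 = 5562$)
$\frac{1}{A + b{\left(-219,-69 \right)}} = \frac{1}{5562 - 219 \left(3 - 219\right)^{2}} = \frac{1}{5562 - 219 \left(-216\right)^{2}} = \frac{1}{5562 - 10217664} = \frac{1}{-10212102} = - \frac{1}{10212102}$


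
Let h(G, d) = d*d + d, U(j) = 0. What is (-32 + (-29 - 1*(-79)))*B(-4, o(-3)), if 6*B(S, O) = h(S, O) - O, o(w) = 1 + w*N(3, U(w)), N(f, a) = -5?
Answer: 768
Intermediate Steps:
h(G, d) = d + d² (h(G, d) = d² + d = d + d²)
o(w) = 1 - 5*w (o(w) = 1 + w*(-5) = 1 - 5*w)
B(S, O) = -O/6 + O*(1 + O)/6 (B(S, O) = (O*(1 + O) - O)/6 = (-O + O*(1 + O))/6 = -O/6 + O*(1 + O)/6)
(-32 + (-29 - 1*(-79)))*B(-4, o(-3)) = (-32 + (-29 - 1*(-79)))*((1 - 5*(-3))²/6) = (-32 + (-29 + 79))*((1 + 15)²/6) = (-32 + 50)*((⅙)*16²) = 18*((⅙)*256) = 18*(128/3) = 768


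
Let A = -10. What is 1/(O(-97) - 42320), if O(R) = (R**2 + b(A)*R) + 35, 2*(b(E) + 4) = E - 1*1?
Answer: -2/63909 ≈ -3.1294e-5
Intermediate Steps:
b(E) = -9/2 + E/2 (b(E) = -4 + (E - 1*1)/2 = -4 + (E - 1)/2 = -4 + (-1 + E)/2 = -4 + (-1/2 + E/2) = -9/2 + E/2)
O(R) = 35 + R**2 - 19*R/2 (O(R) = (R**2 + (-9/2 + (1/2)*(-10))*R) + 35 = (R**2 + (-9/2 - 5)*R) + 35 = (R**2 - 19*R/2) + 35 = 35 + R**2 - 19*R/2)
1/(O(-97) - 42320) = 1/((35 + (-97)**2 - 19/2*(-97)) - 42320) = 1/((35 + 9409 + 1843/2) - 42320) = 1/(20731/2 - 42320) = 1/(-63909/2) = -2/63909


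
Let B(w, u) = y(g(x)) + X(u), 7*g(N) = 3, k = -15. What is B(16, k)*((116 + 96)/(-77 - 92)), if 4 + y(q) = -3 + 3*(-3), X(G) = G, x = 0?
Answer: 6572/169 ≈ 38.888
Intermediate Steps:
g(N) = 3/7 (g(N) = (⅐)*3 = 3/7)
y(q) = -16 (y(q) = -4 + (-3 + 3*(-3)) = -4 + (-3 - 9) = -4 - 12 = -16)
B(w, u) = -16 + u
B(16, k)*((116 + 96)/(-77 - 92)) = (-16 - 15)*((116 + 96)/(-77 - 92)) = -6572/(-169) = -6572*(-1)/169 = -31*(-212/169) = 6572/169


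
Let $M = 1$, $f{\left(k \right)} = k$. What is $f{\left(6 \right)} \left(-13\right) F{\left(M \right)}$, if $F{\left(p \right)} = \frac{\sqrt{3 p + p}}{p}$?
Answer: $-156$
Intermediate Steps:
$F{\left(p \right)} = \frac{2}{\sqrt{p}}$ ($F{\left(p \right)} = \frac{\sqrt{4 p}}{p} = \frac{2 \sqrt{p}}{p} = \frac{2}{\sqrt{p}}$)
$f{\left(6 \right)} \left(-13\right) F{\left(M \right)} = 6 \left(-13\right) 2 \frac{1}{\sqrt{1}} = - 78 \cdot 2 \cdot 1 = \left(-78\right) 2 = -156$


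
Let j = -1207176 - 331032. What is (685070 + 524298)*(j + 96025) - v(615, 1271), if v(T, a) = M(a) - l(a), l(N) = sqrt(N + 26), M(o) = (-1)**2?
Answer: -1744129970345 + sqrt(1297) ≈ -1.7441e+12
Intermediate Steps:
M(o) = 1
l(N) = sqrt(26 + N)
j = -1538208
v(T, a) = 1 - sqrt(26 + a)
(685070 + 524298)*(j + 96025) - v(615, 1271) = (685070 + 524298)*(-1538208 + 96025) - (1 - sqrt(26 + 1271)) = 1209368*(-1442183) - (1 - sqrt(1297)) = -1744129970344 + (-1 + sqrt(1297)) = -1744129970345 + sqrt(1297)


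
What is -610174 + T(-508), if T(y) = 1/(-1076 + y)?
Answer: -966515617/1584 ≈ -6.1017e+5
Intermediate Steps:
-610174 + T(-508) = -610174 + 1/(-1076 - 508) = -610174 + 1/(-1584) = -610174 - 1/1584 = -966515617/1584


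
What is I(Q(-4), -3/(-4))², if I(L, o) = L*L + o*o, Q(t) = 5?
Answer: 167281/256 ≈ 653.44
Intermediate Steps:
I(L, o) = L² + o²
I(Q(-4), -3/(-4))² = (5² + (-3/(-4))²)² = (25 + (-3*(-¼))²)² = (25 + (¾)²)² = (25 + 9/16)² = (409/16)² = 167281/256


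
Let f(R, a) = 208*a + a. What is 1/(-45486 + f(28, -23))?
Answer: -1/50293 ≈ -1.9883e-5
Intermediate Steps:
f(R, a) = 209*a
1/(-45486 + f(28, -23)) = 1/(-45486 + 209*(-23)) = 1/(-45486 - 4807) = 1/(-50293) = -1/50293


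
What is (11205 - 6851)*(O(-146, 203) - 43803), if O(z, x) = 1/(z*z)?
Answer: -2032675234219/10658 ≈ -1.9072e+8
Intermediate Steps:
O(z, x) = z⁻² (O(z, x) = 1/(z²) = z⁻²)
(11205 - 6851)*(O(-146, 203) - 43803) = (11205 - 6851)*((-146)⁻² - 43803) = 4354*(1/21316 - 43803) = 4354*(-933704747/21316) = -2032675234219/10658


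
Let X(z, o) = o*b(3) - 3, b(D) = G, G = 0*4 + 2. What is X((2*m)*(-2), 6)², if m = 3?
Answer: 81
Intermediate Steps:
G = 2 (G = 0 + 2 = 2)
b(D) = 2
X(z, o) = -3 + 2*o (X(z, o) = o*2 - 3 = 2*o - 3 = -3 + 2*o)
X((2*m)*(-2), 6)² = (-3 + 2*6)² = (-3 + 12)² = 9² = 81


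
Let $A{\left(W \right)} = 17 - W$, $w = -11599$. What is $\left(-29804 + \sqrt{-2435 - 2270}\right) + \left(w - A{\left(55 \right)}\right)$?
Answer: $-41365 + i \sqrt{4705} \approx -41365.0 + 68.593 i$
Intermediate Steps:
$\left(-29804 + \sqrt{-2435 - 2270}\right) + \left(w - A{\left(55 \right)}\right) = \left(-29804 + \sqrt{-2435 - 2270}\right) - \left(11616 - 55\right) = \left(-29804 + \sqrt{-4705}\right) - 11561 = \left(-29804 + i \sqrt{4705}\right) - 11561 = -41365 + i \sqrt{4705}$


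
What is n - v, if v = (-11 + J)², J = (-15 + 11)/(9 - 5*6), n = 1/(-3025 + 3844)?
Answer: -74430/637 ≈ -116.84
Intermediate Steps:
n = 1/819 ≈ 0.0012210
J = 4/21 (J = -4/(9 - 30) = -4/(-21) = -4*(-1/21) = 4/21 ≈ 0.19048)
v = 51529/441 (v = (-11 + 4/21)² = (-227/21)² = 51529/441 ≈ 116.85)
n - v = 1/819 - 1*51529/441 = 1/819 - 51529/441 = -74430/637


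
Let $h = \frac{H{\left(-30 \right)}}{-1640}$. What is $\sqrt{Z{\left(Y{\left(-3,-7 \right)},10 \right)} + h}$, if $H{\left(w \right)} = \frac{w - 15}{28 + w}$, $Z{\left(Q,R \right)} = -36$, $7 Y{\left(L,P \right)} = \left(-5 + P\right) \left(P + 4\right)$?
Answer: $\frac{15 i \sqrt{4305}}{164} \approx 6.0011 i$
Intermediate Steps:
$Y{\left(L,P \right)} = \frac{\left(-5 + P\right) \left(4 + P\right)}{7}$ ($Y{\left(L,P \right)} = \frac{\left(-5 + P\right) \left(P + 4\right)}{7} = \frac{\left(-5 + P\right) \left(4 + P\right)}{7}$)
$H{\left(w \right)} = \frac{-15 + w}{28 + w}$
$h = - \frac{9}{656}$ ($h = \frac{\frac{1}{28 - 30} \left(-15 - 30\right)}{-1640} = \frac{1}{-2} \left(-45\right) \left(- \frac{1}{1640}\right) = \left(- \frac{1}{2}\right) \left(-45\right) \left(- \frac{1}{1640}\right) = \frac{45}{2} \left(- \frac{1}{1640}\right) = - \frac{9}{656} \approx -0.01372$)
$\sqrt{Z{\left(Y{\left(-3,-7 \right)},10 \right)} + h} = \sqrt{-36 - \frac{9}{656}} = \sqrt{- \frac{23625}{656}} = \frac{15 i \sqrt{4305}}{164}$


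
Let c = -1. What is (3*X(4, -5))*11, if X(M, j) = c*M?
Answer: -132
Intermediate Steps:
X(M, j) = -M
(3*X(4, -5))*11 = (3*(-1*4))*11 = (3*(-4))*11 = -12*11 = -132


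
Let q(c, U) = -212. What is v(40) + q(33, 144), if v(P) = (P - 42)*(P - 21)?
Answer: -250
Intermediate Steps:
v(P) = (-42 + P)*(-21 + P)
v(40) + q(33, 144) = (882 + 40² - 63*40) - 212 = (882 + 1600 - 2520) - 212 = -38 - 212 = -250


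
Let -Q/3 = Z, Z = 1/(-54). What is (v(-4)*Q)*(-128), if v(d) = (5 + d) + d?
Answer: 64/3 ≈ 21.333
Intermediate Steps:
Z = -1/54 ≈ -0.018519
Q = 1/18 (Q = -3*(-1/54) = 1/18 ≈ 0.055556)
v(d) = 5 + 2*d
(v(-4)*Q)*(-128) = ((5 + 2*(-4))*(1/18))*(-128) = ((5 - 8)*(1/18))*(-128) = -3*1/18*(-128) = -⅙*(-128) = 64/3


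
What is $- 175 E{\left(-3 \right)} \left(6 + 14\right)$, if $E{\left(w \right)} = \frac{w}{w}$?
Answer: $-3500$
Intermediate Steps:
$E{\left(w \right)} = 1$
$- 175 E{\left(-3 \right)} \left(6 + 14\right) = - 175 \cdot 1 \left(6 + 14\right) = - 175 \cdot 1 \cdot 20 = \left(-175\right) 20 = -3500$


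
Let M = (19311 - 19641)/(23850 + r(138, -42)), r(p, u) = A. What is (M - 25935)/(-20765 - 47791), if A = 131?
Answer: 207315855/548013812 ≈ 0.37830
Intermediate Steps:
r(p, u) = 131
M = -330/23981 (M = (19311 - 19641)/(23850 + 131) = -330/23981 ≈ -0.013761)
(M - 25935)/(-20765 - 47791) = (-330/23981 - 25935)/(-20765 - 47791) = -621947565/23981/(-68556) = -621947565/23981*(-1/68556) = 207315855/548013812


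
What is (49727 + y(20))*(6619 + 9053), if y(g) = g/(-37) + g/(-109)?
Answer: 3142958024712/4033 ≈ 7.7931e+8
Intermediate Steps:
y(g) = -146*g/4033 (y(g) = g*(-1/37) + g*(-1/109) = -g/37 - g/109 = -146*g/4033)
(49727 + y(20))*(6619 + 9053) = (49727 - 146/4033*20)*(6619 + 9053) = (49727 - 2920/4033)*15672 = (200546071/4033)*15672 = 3142958024712/4033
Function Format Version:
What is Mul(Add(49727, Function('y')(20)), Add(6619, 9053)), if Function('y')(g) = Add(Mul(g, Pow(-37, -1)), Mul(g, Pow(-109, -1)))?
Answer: Rational(3142958024712, 4033) ≈ 7.7931e+8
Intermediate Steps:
Function('y')(g) = Mul(Rational(-146, 4033), g) (Function('y')(g) = Add(Mul(g, Rational(-1, 37)), Mul(g, Rational(-1, 109))) = Add(Mul(Rational(-1, 37), g), Mul(Rational(-1, 109), g)) = Mul(Rational(-146, 4033), g))
Mul(Add(49727, Function('y')(20)), Add(6619, 9053)) = Mul(Add(49727, Mul(Rational(-146, 4033), 20)), Add(6619, 9053)) = Mul(Add(49727, Rational(-2920, 4033)), 15672) = Mul(Rational(200546071, 4033), 15672) = Rational(3142958024712, 4033)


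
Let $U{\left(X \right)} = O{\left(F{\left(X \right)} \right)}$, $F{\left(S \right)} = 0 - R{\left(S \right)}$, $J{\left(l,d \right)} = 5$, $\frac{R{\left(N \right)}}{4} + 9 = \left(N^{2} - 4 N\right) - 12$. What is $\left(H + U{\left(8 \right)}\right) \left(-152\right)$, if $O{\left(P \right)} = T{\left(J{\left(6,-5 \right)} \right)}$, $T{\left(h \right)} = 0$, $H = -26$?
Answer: $3952$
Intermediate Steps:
$R{\left(N \right)} = -84 - 16 N + 4 N^{2}$ ($R{\left(N \right)} = -36 + 4 \left(\left(N^{2} - 4 N\right) - 12\right) = -36 + 4 \left(-12 + N^{2} - 4 N\right) = -36 - \left(48 - 4 N^{2} + 16 N\right) = -84 - 16 N + 4 N^{2}$)
$F{\left(S \right)} = 84 - 4 S^{2} + 16 S$ ($F{\left(S \right)} = 0 - \left(-84 - 16 S + 4 S^{2}\right) = 0 + \left(84 - 4 S^{2} + 16 S\right) = 84 - 4 S^{2} + 16 S$)
$O{\left(P \right)} = 0$
$U{\left(X \right)} = 0$
$\left(H + U{\left(8 \right)}\right) \left(-152\right) = \left(-26 + 0\right) \left(-152\right) = \left(-26\right) \left(-152\right) = 3952$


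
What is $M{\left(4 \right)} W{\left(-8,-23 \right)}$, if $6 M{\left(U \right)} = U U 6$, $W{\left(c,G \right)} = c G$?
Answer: $2944$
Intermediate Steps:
$W{\left(c,G \right)} = G c$
$M{\left(U \right)} = U^{2}$ ($M{\left(U \right)} = \frac{U U 6}{6} = \frac{U^{2} \cdot 6}{6} = \frac{6 U^{2}}{6} = U^{2}$)
$M{\left(4 \right)} W{\left(-8,-23 \right)} = 4^{2} \left(\left(-23\right) \left(-8\right)\right) = 16 \cdot 184 = 2944$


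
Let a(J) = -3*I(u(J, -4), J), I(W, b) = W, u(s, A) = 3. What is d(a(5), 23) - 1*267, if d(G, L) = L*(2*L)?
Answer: 791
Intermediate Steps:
a(J) = -9 (a(J) = -3*3 = -9)
d(G, L) = 2*L²
d(a(5), 23) - 1*267 = 2*23² - 1*267 = 2*529 - 267 = 1058 - 267 = 791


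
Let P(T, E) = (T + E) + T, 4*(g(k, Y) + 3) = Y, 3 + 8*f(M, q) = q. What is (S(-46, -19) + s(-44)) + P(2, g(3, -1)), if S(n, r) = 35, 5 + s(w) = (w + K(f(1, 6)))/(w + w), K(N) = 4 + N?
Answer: 21965/704 ≈ 31.200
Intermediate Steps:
f(M, q) = -3/8 + q/8
g(k, Y) = -3 + Y/4
s(w) = -5 + (35/8 + w)/(2*w) (s(w) = -5 + (w + (4 + (-3/8 + (⅛)*6)))/(w + w) = -5 + (w + (4 + (-3/8 + ¾)))/((2*w)) = -5 + (w + (4 + 3/8))*(1/(2*w)) = -5 + (w + 35/8)*(1/(2*w)) = -5 + (35/8 + w)*(1/(2*w)) = -5 + (35/8 + w)/(2*w))
P(T, E) = E + 2*T (P(T, E) = (E + T) + T = E + 2*T)
(S(-46, -19) + s(-44)) + P(2, g(3, -1)) = (35 + (1/16)*(35 - 72*(-44))/(-44)) + ((-3 + (¼)*(-1)) + 2*2) = (35 + (1/16)*(-1/44)*(35 + 3168)) + ((-3 - ¼) + 4) = (35 + (1/16)*(-1/44)*3203) + (-13/4 + 4) = (35 - 3203/704) + ¾ = 21437/704 + ¾ = 21965/704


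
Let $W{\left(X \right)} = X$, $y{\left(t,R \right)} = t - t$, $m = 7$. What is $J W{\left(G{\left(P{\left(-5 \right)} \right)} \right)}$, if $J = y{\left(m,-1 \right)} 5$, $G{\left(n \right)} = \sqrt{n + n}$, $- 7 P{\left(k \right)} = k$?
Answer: $0$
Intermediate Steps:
$y{\left(t,R \right)} = 0$
$P{\left(k \right)} = - \frac{k}{7}$
$G{\left(n \right)} = \sqrt{2} \sqrt{n}$ ($G{\left(n \right)} = \sqrt{2 n} = \sqrt{2} \sqrt{n}$)
$J = 0$ ($J = 0 \cdot 5 = 0$)
$J W{\left(G{\left(P{\left(-5 \right)} \right)} \right)} = 0 \sqrt{2} \sqrt{\left(- \frac{1}{7}\right) \left(-5\right)} = 0 \sqrt{2} \sqrt{\frac{5}{7}} = 0 \sqrt{2} \frac{\sqrt{35}}{7} = 0 \frac{\sqrt{70}}{7} = 0$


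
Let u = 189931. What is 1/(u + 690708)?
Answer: 1/880639 ≈ 1.1355e-6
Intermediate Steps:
1/(u + 690708) = 1/(189931 + 690708) = 1/880639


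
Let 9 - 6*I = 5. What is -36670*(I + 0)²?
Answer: -146680/9 ≈ -16298.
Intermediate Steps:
I = ⅔ (I = 3/2 - ⅙*5 = 3/2 - ⅚ = ⅔ ≈ 0.66667)
-36670*(I + 0)² = -36670*(⅔ + 0)² = -36670*(⅔)² = -36670*4/9 = -146680/9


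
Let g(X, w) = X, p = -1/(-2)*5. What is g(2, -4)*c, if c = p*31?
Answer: 155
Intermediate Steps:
p = 5/2 (p = -1*(-½)*5 = (½)*5 = 5/2 ≈ 2.5000)
c = 155/2 (c = (5/2)*31 = 155/2 ≈ 77.500)
g(2, -4)*c = 2*(155/2) = 155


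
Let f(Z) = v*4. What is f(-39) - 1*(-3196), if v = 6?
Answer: 3220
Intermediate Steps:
f(Z) = 24 (f(Z) = 6*4 = 24)
f(-39) - 1*(-3196) = 24 - 1*(-3196) = 24 + 3196 = 3220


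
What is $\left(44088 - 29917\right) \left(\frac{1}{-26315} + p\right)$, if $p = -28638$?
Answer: $- \frac{10679392728041}{26315} \approx -4.0583 \cdot 10^{8}$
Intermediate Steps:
$\left(44088 - 29917\right) \left(\frac{1}{-26315} + p\right) = \left(44088 - 29917\right) \left(\frac{1}{-26315} - 28638\right) = 14171 \left(- \frac{1}{26315} - 28638\right) = 14171 \left(- \frac{753608971}{26315}\right) = - \frac{10679392728041}{26315}$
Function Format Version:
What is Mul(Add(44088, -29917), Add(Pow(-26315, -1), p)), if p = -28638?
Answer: Rational(-10679392728041, 26315) ≈ -4.0583e+8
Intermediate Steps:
Mul(Add(44088, -29917), Add(Pow(-26315, -1), p)) = Mul(Add(44088, -29917), Add(Pow(-26315, -1), -28638)) = Mul(14171, Add(Rational(-1, 26315), -28638)) = Mul(14171, Rational(-753608971, 26315)) = Rational(-10679392728041, 26315)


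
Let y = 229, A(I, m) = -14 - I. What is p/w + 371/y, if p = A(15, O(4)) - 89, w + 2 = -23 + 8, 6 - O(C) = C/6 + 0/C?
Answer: 33329/3893 ≈ 8.5613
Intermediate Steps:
O(C) = 6 - C/6 (O(C) = 6 - (C/6 + 0/C) = 6 - (C*(⅙) + 0) = 6 - (C/6 + 0) = 6 - C/6)
w = -17 (w = -2 + (-23 + 8) = -2 - 15 = -17)
p = -118 (p = (-14 - 1*15) - 89 = (-14 - 15) - 89 = -29 - 89 = -118)
p/w + 371/y = -118/(-17) + 371/229 = -118*(-1/17) + 371*(1/229) = 118/17 + 371/229 = 33329/3893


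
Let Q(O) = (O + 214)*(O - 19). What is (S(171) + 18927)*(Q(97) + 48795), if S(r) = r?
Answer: 1395166194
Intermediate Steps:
Q(O) = (-19 + O)*(214 + O) (Q(O) = (214 + O)*(-19 + O) = (-19 + O)*(214 + O))
(S(171) + 18927)*(Q(97) + 48795) = (171 + 18927)*((-4066 + 97**2 + 195*97) + 48795) = 19098*((-4066 + 9409 + 18915) + 48795) = 19098*(24258 + 48795) = 19098*73053 = 1395166194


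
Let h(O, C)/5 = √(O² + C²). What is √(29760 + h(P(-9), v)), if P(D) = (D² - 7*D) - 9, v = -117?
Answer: √(29760 + 45*√394) ≈ 175.08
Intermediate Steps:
P(D) = -9 + D² - 7*D
h(O, C) = 5*√(C² + O²) (h(O, C) = 5*√(O² + C²) = 5*√(C² + O²))
√(29760 + h(P(-9), v)) = √(29760 + 5*√((-117)² + (-9 + (-9)² - 7*(-9))²)) = √(29760 + 5*√(13689 + (-9 + 81 + 63)²)) = √(29760 + 5*√(13689 + 135²)) = √(29760 + 5*√(13689 + 18225)) = √(29760 + 5*√31914) = √(29760 + 5*(9*√394)) = √(29760 + 45*√394)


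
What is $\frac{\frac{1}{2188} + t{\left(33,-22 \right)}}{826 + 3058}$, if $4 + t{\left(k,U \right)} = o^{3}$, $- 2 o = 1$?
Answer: $- \frac{18049}{16996384} \approx -0.0010619$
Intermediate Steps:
$o = - \frac{1}{2}$ ($o = \left(- \frac{1}{2}\right) 1 = - \frac{1}{2} \approx -0.5$)
$t{\left(k,U \right)} = - \frac{33}{8}$ ($t{\left(k,U \right)} = -4 + \left(- \frac{1}{2}\right)^{3} = -4 - \frac{1}{8} = - \frac{33}{8}$)
$\frac{\frac{1}{2188} + t{\left(33,-22 \right)}}{826 + 3058} = \frac{\frac{1}{2188} - \frac{33}{8}}{826 + 3058} = \frac{\frac{1}{2188} - \frac{33}{8}}{3884} = \left(- \frac{18049}{4376}\right) \frac{1}{3884} = - \frac{18049}{16996384}$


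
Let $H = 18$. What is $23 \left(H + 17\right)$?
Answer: $805$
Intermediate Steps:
$23 \left(H + 17\right) = 23 \left(18 + 17\right) = 23 \cdot 35 = 805$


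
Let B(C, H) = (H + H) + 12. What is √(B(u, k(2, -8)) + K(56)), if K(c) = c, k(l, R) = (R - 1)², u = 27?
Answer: √230 ≈ 15.166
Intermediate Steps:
k(l, R) = (-1 + R)²
B(C, H) = 12 + 2*H (B(C, H) = 2*H + 12 = 12 + 2*H)
√(B(u, k(2, -8)) + K(56)) = √((12 + 2*(-1 - 8)²) + 56) = √((12 + 2*(-9)²) + 56) = √((12 + 2*81) + 56) = √((12 + 162) + 56) = √(174 + 56) = √230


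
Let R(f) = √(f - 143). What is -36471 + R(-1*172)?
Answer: -36471 + 3*I*√35 ≈ -36471.0 + 17.748*I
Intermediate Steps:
R(f) = √(-143 + f)
-36471 + R(-1*172) = -36471 + √(-143 - 1*172) = -36471 + √(-143 - 172) = -36471 + √(-315) = -36471 + 3*I*√35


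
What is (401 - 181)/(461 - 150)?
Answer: 220/311 ≈ 0.70740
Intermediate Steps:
(401 - 181)/(461 - 150) = 220/311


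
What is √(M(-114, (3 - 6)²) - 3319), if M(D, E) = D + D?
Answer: I*√3547 ≈ 59.557*I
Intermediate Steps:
M(D, E) = 2*D
√(M(-114, (3 - 6)²) - 3319) = √(2*(-114) - 3319) = √(-228 - 3319) = √(-3547) = I*√3547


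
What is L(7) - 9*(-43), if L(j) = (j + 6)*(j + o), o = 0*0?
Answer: 478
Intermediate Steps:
o = 0
L(j) = j*(6 + j) (L(j) = (j + 6)*(j + 0) = (6 + j)*j = j*(6 + j))
L(7) - 9*(-43) = 7*(6 + 7) - 9*(-43) = 7*13 + 387 = 91 + 387 = 478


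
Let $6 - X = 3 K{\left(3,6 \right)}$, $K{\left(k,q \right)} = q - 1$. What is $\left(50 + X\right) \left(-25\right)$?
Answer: $-1025$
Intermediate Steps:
$K{\left(k,q \right)} = -1 + q$
$X = -9$ ($X = 6 - 3 \left(-1 + 6\right) = 6 - 3 \cdot 5 = 6 - 15 = -9$)
$\left(50 + X\right) \left(-25\right) = \left(50 - 9\right) \left(-25\right) = 41 \left(-25\right) = -1025$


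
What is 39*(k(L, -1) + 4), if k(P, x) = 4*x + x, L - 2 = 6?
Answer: -39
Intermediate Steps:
L = 8 (L = 2 + 6 = 8)
k(P, x) = 5*x
39*(k(L, -1) + 4) = 39*(5*(-1) + 4) = 39*(-5 + 4) = 39*(-1) = -39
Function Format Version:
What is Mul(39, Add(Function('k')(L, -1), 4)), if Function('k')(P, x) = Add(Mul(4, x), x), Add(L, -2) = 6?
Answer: -39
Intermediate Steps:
L = 8 (L = Add(2, 6) = 8)
Function('k')(P, x) = Mul(5, x)
Mul(39, Add(Function('k')(L, -1), 4)) = Mul(39, Add(Mul(5, -1), 4)) = Mul(39, Add(-5, 4)) = Mul(39, -1) = -39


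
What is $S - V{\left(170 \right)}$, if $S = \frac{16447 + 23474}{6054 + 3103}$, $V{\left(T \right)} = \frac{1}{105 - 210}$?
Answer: $\frac{4200862}{961485} \approx 4.3691$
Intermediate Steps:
$V{\left(T \right)} = - \frac{1}{105}$ ($V{\left(T \right)} = \frac{1}{-105} = - \frac{1}{105}$)
$S = \frac{39921}{9157} \approx 4.3596$
$S - V{\left(170 \right)} = \frac{39921}{9157} - - \frac{1}{105} = \frac{39921}{9157} + \frac{1}{105} = \frac{4200862}{961485}$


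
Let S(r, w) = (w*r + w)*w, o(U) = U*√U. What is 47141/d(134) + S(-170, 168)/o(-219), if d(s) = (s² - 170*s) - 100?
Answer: -47141/4924 - 529984*I*√219/5329 ≈ -9.5737 - 1471.8*I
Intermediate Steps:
d(s) = -100 + s² - 170*s
o(U) = U^(3/2)
S(r, w) = w*(w + r*w) (S(r, w) = (r*w + w)*w = (w + r*w)*w = w*(w + r*w))
47141/d(134) + S(-170, 168)/o(-219) = 47141/(-100 + 134² - 170*134) + (168²*(1 - 170))/((-219)^(3/2)) = 47141/(-100 + 17956 - 22780) + (28224*(-169))/((-219*I*√219)) = 47141/(-4924) - 529984*I*√219/5329 = 47141*(-1/4924) - 529984*I*√219/5329 = -47141/4924 - 529984*I*√219/5329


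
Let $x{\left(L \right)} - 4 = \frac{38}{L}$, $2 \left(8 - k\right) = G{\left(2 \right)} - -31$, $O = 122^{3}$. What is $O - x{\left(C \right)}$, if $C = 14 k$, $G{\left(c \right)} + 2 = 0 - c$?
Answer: $\frac{139820026}{77} \approx 1.8158 \cdot 10^{6}$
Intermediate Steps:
$G{\left(c \right)} = -2 - c$ ($G{\left(c \right)} = -2 + \left(0 - c\right) = -2 - c$)
$O = 1815848$
$k = - \frac{11}{2}$ ($k = 8 - \frac{\left(-2 - 2\right) - -31}{2} = 8 - \frac{\left(-2 - 2\right) + 31}{2} = 8 - \frac{-4 + 31}{2} = 8 - \frac{27}{2} = - \frac{11}{2} \approx -5.5$)
$C = -77$ ($C = 14 \left(- \frac{11}{2}\right) = -77$)
$x{\left(L \right)} = 4 + \frac{38}{L}$
$O - x{\left(C \right)} = 1815848 - \left(4 + \frac{38}{-77}\right) = 1815848 - \left(4 + 38 \left(- \frac{1}{77}\right)\right) = 1815848 - \left(4 - \frac{38}{77}\right) = 1815848 - \frac{270}{77} = \frac{139820026}{77}$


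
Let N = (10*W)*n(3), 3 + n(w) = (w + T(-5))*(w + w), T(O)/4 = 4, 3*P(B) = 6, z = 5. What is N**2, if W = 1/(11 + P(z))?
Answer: 1232100/169 ≈ 7290.5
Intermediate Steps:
P(B) = 2 (P(B) = (1/3)*6 = 2)
T(O) = 16 (T(O) = 4*4 = 16)
n(w) = -3 + 2*w*(16 + w) (n(w) = -3 + (w + 16)*(w + w) = -3 + (16 + w)*(2*w) = -3 + 2*w*(16 + w))
W = 1/13 (W = 1/(11 + 2) = 1/13 ≈ 0.076923)
N = 1110/13 (N = (10*(1/13))*(-3 + 2*3**2 + 32*3) = 10*(-3 + 2*9 + 96)/13 = 10*(-3 + 18 + 96)/13 = (10/13)*111 = 1110/13 ≈ 85.385)
N**2 = (1110/13)**2 = 1232100/169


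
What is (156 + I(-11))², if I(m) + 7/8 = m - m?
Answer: 1540081/64 ≈ 24064.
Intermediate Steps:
I(m) = -7/8 (I(m) = -7/8 + (m - m) = -7/8 + 0 = -7/8)
(156 + I(-11))² = (156 - 7/8)² = (1241/8)² = 1540081/64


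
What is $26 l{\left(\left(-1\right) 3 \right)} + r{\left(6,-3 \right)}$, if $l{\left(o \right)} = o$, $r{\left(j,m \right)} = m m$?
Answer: $-69$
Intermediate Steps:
$r{\left(j,m \right)} = m^{2}$
$26 l{\left(\left(-1\right) 3 \right)} + r{\left(6,-3 \right)} = 26 \left(\left(-1\right) 3\right) + \left(-3\right)^{2} = 26 \left(-3\right) + 9 = -78 + 9 = -69$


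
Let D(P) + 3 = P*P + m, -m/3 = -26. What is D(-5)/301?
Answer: 100/301 ≈ 0.33223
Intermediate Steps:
m = 78 (m = -3*(-26) = 78)
D(P) = 75 + P**2 (D(P) = -3 + (P*P + 78) = -3 + (P**2 + 78) = -3 + (78 + P**2) = 75 + P**2)
D(-5)/301 = (75 + (-5)**2)/301 = (75 + 25)*(1/301) = 100*(1/301) = 100/301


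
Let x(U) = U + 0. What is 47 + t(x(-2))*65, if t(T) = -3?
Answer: -148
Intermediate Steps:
x(U) = U
47 + t(x(-2))*65 = 47 - 3*65 = 47 - 195 = -148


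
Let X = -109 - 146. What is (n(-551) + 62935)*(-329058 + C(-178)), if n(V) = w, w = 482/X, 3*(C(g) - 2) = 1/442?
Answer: -1400434193105893/67626 ≈ -2.0709e+10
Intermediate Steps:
X = -255
C(g) = 2653/1326 (C(g) = 2 + (⅓)/442 = 2 + (⅓)*(1/442) = 2 + 1/1326 = 2653/1326)
w = -482/255 (w = 482/(-255) = 482*(-1/255) = -482/255 ≈ -1.8902)
n(V) = -482/255
(n(-551) + 62935)*(-329058 + C(-178)) = (-482/255 + 62935)*(-329058 + 2653/1326) = (16047943/255)*(-436328255/1326) = -1400434193105893/67626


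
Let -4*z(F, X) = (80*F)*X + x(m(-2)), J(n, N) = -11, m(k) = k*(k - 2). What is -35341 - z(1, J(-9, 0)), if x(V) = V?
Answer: -35559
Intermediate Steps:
m(k) = k*(-2 + k)
z(F, X) = -2 - 20*F*X (z(F, X) = -((80*F)*X - 2*(-2 - 2))/4 = -(80*F*X - 2*(-4))/4 = -(80*F*X + 8)/4 = -(8 + 80*F*X)/4 = -2 - 20*F*X)
-35341 - z(1, J(-9, 0)) = -35341 - (-2 - 20*1*(-11)) = -35341 - (-2 + 220) = -35341 - 1*218 = -35341 - 218 = -35559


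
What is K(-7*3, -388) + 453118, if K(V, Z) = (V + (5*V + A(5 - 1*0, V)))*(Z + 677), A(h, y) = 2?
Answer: 417282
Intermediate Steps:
K(V, Z) = (2 + 6*V)*(677 + Z) (K(V, Z) = (V + (5*V + 2))*(Z + 677) = (V + (2 + 5*V))*(677 + Z) = (2 + 6*V)*(677 + Z))
K(-7*3, -388) + 453118 = (1354 + 2*(-388) + 4062*(-7*3) + 6*(-7*3)*(-388)) + 453118 = (1354 - 776 + 4062*(-21) + 6*(-21)*(-388)) + 453118 = (1354 - 776 - 85302 + 48888) + 453118 = -35836 + 453118 = 417282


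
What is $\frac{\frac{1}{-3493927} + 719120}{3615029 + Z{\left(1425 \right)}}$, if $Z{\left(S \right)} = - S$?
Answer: $\frac{2512552784239}{12625668582908} \approx 0.199$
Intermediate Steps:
$\frac{\frac{1}{-3493927} + 719120}{3615029 + Z{\left(1425 \right)}} = \frac{\frac{1}{-3493927} + 719120}{3615029 - 1425} = \frac{- \frac{1}{3493927} + 719120}{3615029 - 1425} = \frac{2512552784239}{3493927 \cdot 3613604} = \frac{2512552784239}{3493927} \cdot \frac{1}{3613604} = \frac{2512552784239}{12625668582908}$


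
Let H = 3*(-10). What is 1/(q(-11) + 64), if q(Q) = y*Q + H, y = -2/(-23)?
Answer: 23/760 ≈ 0.030263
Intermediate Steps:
y = 2/23 (y = -2*(-1/23) = 2/23 ≈ 0.086957)
H = -30
q(Q) = -30 + 2*Q/23 (q(Q) = 2*Q/23 - 30 = -30 + 2*Q/23)
1/(q(-11) + 64) = 1/((-30 + (2/23)*(-11)) + 64) = 1/((-30 - 22/23) + 64) = 1/(-712/23 + 64) = 1/(760/23) = 23/760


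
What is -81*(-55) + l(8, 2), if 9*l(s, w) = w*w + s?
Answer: 13369/3 ≈ 4456.3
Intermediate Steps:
l(s, w) = s/9 + w²/9 (l(s, w) = (w*w + s)/9 = (w² + s)/9 = (s + w²)/9 = s/9 + w²/9)
-81*(-55) + l(8, 2) = -81*(-55) + ((⅑)*8 + (⅑)*2²) = 4455 + (8/9 + (⅑)*4) = 4455 + (8/9 + 4/9) = 4455 + 4/3 = 13369/3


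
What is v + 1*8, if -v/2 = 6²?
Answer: -64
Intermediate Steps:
v = -72 (v = -2*6² = -2*36 = -72)
v + 1*8 = -72 + 1*8 = -72 + 8 = -64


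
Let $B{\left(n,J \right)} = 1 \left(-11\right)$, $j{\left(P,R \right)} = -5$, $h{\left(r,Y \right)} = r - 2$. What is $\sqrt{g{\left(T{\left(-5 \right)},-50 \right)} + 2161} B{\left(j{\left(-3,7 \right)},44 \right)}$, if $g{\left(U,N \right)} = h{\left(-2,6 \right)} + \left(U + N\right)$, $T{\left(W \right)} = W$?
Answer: $- 11 \sqrt{2102} \approx -504.32$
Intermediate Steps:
$h{\left(r,Y \right)} = -2 + r$
$g{\left(U,N \right)} = -4 + N + U$ ($g{\left(U,N \right)} = \left(-2 - 2\right) + \left(U + N\right) = -4 + \left(N + U\right) = -4 + N + U$)
$B{\left(n,J \right)} = -11$
$\sqrt{g{\left(T{\left(-5 \right)},-50 \right)} + 2161} B{\left(j{\left(-3,7 \right)},44 \right)} = \sqrt{\left(-4 - 50 - 5\right) + 2161} \left(-11\right) = \sqrt{-59 + 2161} \left(-11\right) = \sqrt{2102} \left(-11\right) = - 11 \sqrt{2102}$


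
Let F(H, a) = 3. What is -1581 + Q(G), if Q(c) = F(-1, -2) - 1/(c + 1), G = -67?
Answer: -104147/66 ≈ -1578.0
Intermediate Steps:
Q(c) = 3 - 1/(1 + c) (Q(c) = 3 - 1/(c + 1) = 3 - 1/(1 + c))
-1581 + Q(G) = -1581 + (2 + 3*(-67))/(1 - 67) = -1581 + (2 - 201)/(-66) = -1581 - 1/66*(-199) = -1581 + 199/66 = -104147/66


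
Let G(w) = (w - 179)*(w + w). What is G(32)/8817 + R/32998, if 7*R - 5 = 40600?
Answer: -605034001/678867854 ≈ -0.89124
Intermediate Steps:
G(w) = 2*w*(-179 + w) (G(w) = (-179 + w)*(2*w) = 2*w*(-179 + w))
R = 40605/7 (R = 5/7 + (1/7)*40600 = 5/7 + 5800 = 40605/7 ≈ 5800.7)
G(32)/8817 + R/32998 = (2*32*(-179 + 32))/8817 + (40605/7)/32998 = (2*32*(-147))*(1/8817) + (40605/7)*(1/32998) = -9408*1/8817 + 40605/230986 = -3136/2939 + 40605/230986 = -605034001/678867854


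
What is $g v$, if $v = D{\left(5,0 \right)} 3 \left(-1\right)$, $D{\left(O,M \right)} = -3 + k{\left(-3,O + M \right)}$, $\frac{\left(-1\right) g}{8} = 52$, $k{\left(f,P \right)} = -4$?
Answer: $-8736$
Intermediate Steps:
$g = -416$ ($g = \left(-8\right) 52 = -416$)
$D{\left(O,M \right)} = -7$ ($D{\left(O,M \right)} = -3 - 4 = -7$)
$v = 21$ ($v = \left(-7\right) 3 \left(-1\right) = \left(-21\right) \left(-1\right) = 21$)
$g v = \left(-416\right) 21 = -8736$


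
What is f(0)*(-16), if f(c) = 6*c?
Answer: 0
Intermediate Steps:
f(0)*(-16) = (6*0)*(-16) = 0*(-16) = 0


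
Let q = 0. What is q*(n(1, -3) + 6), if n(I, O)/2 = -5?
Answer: 0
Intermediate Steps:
n(I, O) = -10 (n(I, O) = 2*(-5) = -10)
q*(n(1, -3) + 6) = 0*(-10 + 6) = 0*(-4) = 0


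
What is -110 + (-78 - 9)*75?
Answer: -6635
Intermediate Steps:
-110 + (-78 - 9)*75 = -110 - 87*75 = -110 - 6525 = -6635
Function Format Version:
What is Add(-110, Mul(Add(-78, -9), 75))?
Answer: -6635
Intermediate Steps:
Add(-110, Mul(Add(-78, -9), 75)) = Add(-110, Mul(-87, 75)) = Add(-110, -6525) = -6635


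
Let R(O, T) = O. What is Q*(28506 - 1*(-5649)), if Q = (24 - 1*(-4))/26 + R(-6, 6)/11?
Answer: 235980/13 ≈ 18152.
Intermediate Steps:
Q = 76/143 (Q = (24 - 1*(-4))/26 - 6/11 = (24 + 4)*(1/26) - 6*1/11 = 28*(1/26) - 6/11 = 14/13 - 6/11 = 76/143 ≈ 0.53147)
Q*(28506 - 1*(-5649)) = 76*(28506 - 1*(-5649))/143 = 76*(28506 + 5649)/143 = (76/143)*34155 = 235980/13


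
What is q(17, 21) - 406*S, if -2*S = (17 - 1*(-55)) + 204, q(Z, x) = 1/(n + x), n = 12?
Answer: 1848925/33 ≈ 56028.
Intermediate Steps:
q(Z, x) = 1/(12 + x)
S = -138 (S = -((17 - 1*(-55)) + 204)/2 = -((17 + 55) + 204)/2 = -(72 + 204)/2 = -½*276 = -138)
q(17, 21) - 406*S = 1/(12 + 21) - 406*(-138) = 1/33 + 56028 = 1848925/33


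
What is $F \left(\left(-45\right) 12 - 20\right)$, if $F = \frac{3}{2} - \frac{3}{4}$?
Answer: $-420$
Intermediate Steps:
$F = \frac{3}{4}$ ($F = 3 \cdot \frac{1}{2} - \frac{3}{4} = \frac{3}{2} - \frac{3}{4} = \frac{3}{4} \approx 0.75$)
$F \left(\left(-45\right) 12 - 20\right) = \frac{3 \left(\left(-45\right) 12 - 20\right)}{4} = \frac{3 \left(-540 - 20\right)}{4} = \frac{3}{4} \left(-560\right) = -420$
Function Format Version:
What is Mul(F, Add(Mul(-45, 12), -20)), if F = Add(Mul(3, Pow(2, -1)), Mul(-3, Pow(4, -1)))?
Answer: -420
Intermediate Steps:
F = Rational(3, 4) (F = Add(Mul(3, Rational(1, 2)), Mul(-3, Rational(1, 4))) = Add(Rational(3, 2), Rational(-3, 4)) = Rational(3, 4) ≈ 0.75000)
Mul(F, Add(Mul(-45, 12), -20)) = Mul(Rational(3, 4), Add(Mul(-45, 12), -20)) = Mul(Rational(3, 4), Add(-540, -20)) = Mul(Rational(3, 4), -560) = -420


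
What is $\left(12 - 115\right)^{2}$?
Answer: $10609$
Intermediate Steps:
$\left(12 - 115\right)^{2} = \left(-103\right)^{2} = 10609$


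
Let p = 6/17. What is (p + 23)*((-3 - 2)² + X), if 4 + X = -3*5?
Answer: 2382/17 ≈ 140.12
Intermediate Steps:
p = 6/17 (p = 6*(1/17) = 6/17 ≈ 0.35294)
X = -19 (X = -4 - 3*5 = -4 - 15 = -19)
(p + 23)*((-3 - 2)² + X) = (6/17 + 23)*((-3 - 2)² - 19) = 397*((-5)² - 19)/17 = 397*(25 - 19)/17 = (397/17)*6 = 2382/17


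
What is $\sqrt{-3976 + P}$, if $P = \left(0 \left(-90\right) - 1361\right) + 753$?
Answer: $2 i \sqrt{1146} \approx 67.705 i$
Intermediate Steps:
$P = -608$ ($P = \left(0 - 1361\right) + 753 = -1361 + 753 = -608$)
$\sqrt{-3976 + P} = \sqrt{-3976 - 608} = \sqrt{-4584} = 2 i \sqrt{1146}$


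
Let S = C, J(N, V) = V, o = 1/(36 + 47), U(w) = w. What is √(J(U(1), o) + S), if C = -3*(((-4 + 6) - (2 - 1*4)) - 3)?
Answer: 2*I*√5146/83 ≈ 1.7286*I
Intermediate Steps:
o = 1/83 ≈ 0.012048
C = -3 (C = -3*((2 - (2 - 4)) - 3) = -3*((2 - 1*(-2)) - 3) = -3*((2 + 2) - 3) = -3*(4 - 3) = -3*1 = -3)
S = -3
√(J(U(1), o) + S) = √(1/83 - 3) = √(-248/83) = 2*I*√5146/83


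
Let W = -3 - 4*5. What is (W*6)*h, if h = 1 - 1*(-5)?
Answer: -828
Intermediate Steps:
h = 6 (h = 1 + 5 = 6)
W = -23 (W = -3 - 20 = -23)
(W*6)*h = -23*6*6 = -138*6 = -828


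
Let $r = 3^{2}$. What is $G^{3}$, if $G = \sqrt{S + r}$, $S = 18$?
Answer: $81 \sqrt{3} \approx 140.3$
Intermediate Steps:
$r = 9$
$G = 3 \sqrt{3}$ ($G = \sqrt{18 + 9} = \sqrt{27} = 3 \sqrt{3} \approx 5.1962$)
$G^{3} = \left(3 \sqrt{3}\right)^{3} = 81 \sqrt{3}$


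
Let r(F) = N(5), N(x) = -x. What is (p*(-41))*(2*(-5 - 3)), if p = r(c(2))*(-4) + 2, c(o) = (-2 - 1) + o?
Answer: 14432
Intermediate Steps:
c(o) = -3 + o
r(F) = -5 (r(F) = -1*5 = -5)
p = 22 (p = -5*(-4) + 2 = 20 + 2 = 22)
(p*(-41))*(2*(-5 - 3)) = (22*(-41))*(2*(-5 - 3)) = -1804*(-8) = -902*(-16) = 14432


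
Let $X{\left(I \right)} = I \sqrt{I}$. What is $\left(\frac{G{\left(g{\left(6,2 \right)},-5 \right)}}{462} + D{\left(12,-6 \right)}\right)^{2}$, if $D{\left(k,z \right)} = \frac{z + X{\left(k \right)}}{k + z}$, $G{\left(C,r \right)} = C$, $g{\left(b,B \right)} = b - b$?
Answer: $49 - 8 \sqrt{3} \approx 35.144$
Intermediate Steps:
$X{\left(I \right)} = I^{\frac{3}{2}}$
$g{\left(b,B \right)} = 0$
$D{\left(k,z \right)} = \frac{z + k^{\frac{3}{2}}}{k + z}$
$\left(\frac{G{\left(g{\left(6,2 \right)},-5 \right)}}{462} + D{\left(12,-6 \right)}\right)^{2} = \left(\frac{0}{462} + \frac{-6 + 12^{\frac{3}{2}}}{12 - 6}\right)^{2} = \left(0 \cdot \frac{1}{462} + \frac{-6 + 24 \sqrt{3}}{6}\right)^{2} = \left(0 + \frac{-6 + 24 \sqrt{3}}{6}\right)^{2} = \left(0 - \left(1 - 4 \sqrt{3}\right)\right)^{2} = \left(-1 + 4 \sqrt{3}\right)^{2}$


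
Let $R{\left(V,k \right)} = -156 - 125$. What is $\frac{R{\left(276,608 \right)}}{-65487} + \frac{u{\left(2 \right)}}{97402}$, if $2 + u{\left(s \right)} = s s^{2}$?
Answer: $\frac{13881442}{3189282387} \approx 0.0043525$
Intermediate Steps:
$u{\left(s \right)} = -2 + s^{3}$ ($u{\left(s \right)} = -2 + s s^{2} = -2 + s^{3}$)
$R{\left(V,k \right)} = -281$
$\frac{R{\left(276,608 \right)}}{-65487} + \frac{u{\left(2 \right)}}{97402} = - \frac{281}{-65487} + \frac{-2 + 2^{3}}{97402} = \left(-281\right) \left(- \frac{1}{65487}\right) + \left(-2 + 8\right) \frac{1}{97402} = \frac{281}{65487} + 6 \cdot \frac{1}{97402} = \frac{281}{65487} + \frac{3}{48701} = \frac{13881442}{3189282387}$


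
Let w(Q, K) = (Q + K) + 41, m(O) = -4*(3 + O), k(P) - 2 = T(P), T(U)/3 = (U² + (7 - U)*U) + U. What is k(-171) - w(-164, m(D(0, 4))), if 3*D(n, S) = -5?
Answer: -11921/3 ≈ -3973.7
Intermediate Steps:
D(n, S) = -5/3 (D(n, S) = (⅓)*(-5) = -5/3)
T(U) = 3*U + 3*U² + 3*U*(7 - U) (T(U) = 3*((U² + (7 - U)*U) + U) = 3*((U² + U*(7 - U)) + U) = 3*(U + U² + U*(7 - U)) = 3*U + 3*U² + 3*U*(7 - U))
k(P) = 2 + 24*P
m(O) = -12 - 4*O
w(Q, K) = 41 + K + Q (w(Q, K) = (K + Q) + 41 = 41 + K + Q)
k(-171) - w(-164, m(D(0, 4))) = (2 + 24*(-171)) - (41 + (-12 - 4*(-5/3)) - 164) = (2 - 4104) - (41 + (-12 + 20/3) - 164) = -4102 - (41 - 16/3 - 164) = -4102 - 1*(-385/3) = -4102 + 385/3 = -11921/3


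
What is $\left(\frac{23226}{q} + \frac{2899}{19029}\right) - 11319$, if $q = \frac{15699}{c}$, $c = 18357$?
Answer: $\frac{1577282682910}{99578757} \approx 15840.0$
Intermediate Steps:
$q = \frac{5233}{6119}$ ($q = \frac{15699}{18357} = 15699 \cdot \frac{1}{18357} = \frac{5233}{6119} \approx 0.85521$)
$\left(\frac{23226}{q} + \frac{2899}{19029}\right) - 11319 = \left(\frac{23226}{\frac{5233}{6119}} + \frac{2899}{19029}\right) - 11319 = \left(23226 \cdot \frac{6119}{5233} + 2899 \cdot \frac{1}{19029}\right) - 11319 = \left(\frac{142119894}{5233} + \frac{2899}{19029}\right) - 11319 = \frac{2704414633393}{99578757} - 11319 = \frac{1577282682910}{99578757}$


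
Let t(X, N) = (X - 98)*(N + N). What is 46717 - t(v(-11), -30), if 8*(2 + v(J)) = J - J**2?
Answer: 39727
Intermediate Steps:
v(J) = -2 - J**2/8 + J/8 (v(J) = -2 + (J - J**2)/8 = -2 + (-J**2/8 + J/8) = -2 - J**2/8 + J/8)
t(X, N) = 2*N*(-98 + X) (t(X, N) = (-98 + X)*(2*N) = 2*N*(-98 + X))
46717 - t(v(-11), -30) = 46717 - 2*(-30)*(-98 + (-2 - 1/8*(-11)**2 + (1/8)*(-11))) = 46717 - 2*(-30)*(-98 + (-2 - 1/8*121 - 11/8)) = 46717 - 2*(-30)*(-98 + (-2 - 121/8 - 11/8)) = 46717 - 2*(-30)*(-98 - 37/2) = 46717 - 2*(-30)*(-233)/2 = 46717 - 1*6990 = 46717 - 6990 = 39727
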